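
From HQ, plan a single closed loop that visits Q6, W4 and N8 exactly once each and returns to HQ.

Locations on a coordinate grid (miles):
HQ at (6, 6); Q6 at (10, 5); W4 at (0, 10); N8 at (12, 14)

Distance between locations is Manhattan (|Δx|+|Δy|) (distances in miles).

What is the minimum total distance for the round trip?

Shortest round trip = 42 miles.

HQ → Q6 → W4 → N8 → HQ: 5+15+16+14 = 50
HQ → Q6 → N8 → W4 → HQ: 5+11+16+10 = 42
HQ → W4 → Q6 → N8 → HQ: 10+15+11+14 = 50
The minimum is 42.
One optimal route: HQ → Q6 → N8 → W4 → HQ (or its reverse).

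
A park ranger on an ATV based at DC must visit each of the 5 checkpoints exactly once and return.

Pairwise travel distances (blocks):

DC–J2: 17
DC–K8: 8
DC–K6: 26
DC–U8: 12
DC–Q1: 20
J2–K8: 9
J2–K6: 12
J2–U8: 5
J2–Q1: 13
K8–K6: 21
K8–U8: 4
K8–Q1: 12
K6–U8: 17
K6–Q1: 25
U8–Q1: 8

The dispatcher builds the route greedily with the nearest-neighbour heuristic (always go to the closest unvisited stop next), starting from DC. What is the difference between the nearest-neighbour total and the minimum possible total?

DC: K8=8, U8=12, J2=17, Q1=20, K6=26 ⇒ K8
K8: U8=4, J2=9, Q1=12, K6=21 ⇒ U8
U8: J2=5, Q1=8, K6=17 ⇒ J2
J2: K6=12, Q1=13 ⇒ K6
K6: Q1=25 ⇒ Q1
NN route DC → K8 → U8 → J2 → K6 → Q1 → DC costs 74.
Optimal: DC → K8 → U8 → Q1 → J2 → K6 → DC costs 71 (by enumerating all 60 distinct tours).
Excess = 74 − 71 = 3.

Excess over optimum: 3 blocks.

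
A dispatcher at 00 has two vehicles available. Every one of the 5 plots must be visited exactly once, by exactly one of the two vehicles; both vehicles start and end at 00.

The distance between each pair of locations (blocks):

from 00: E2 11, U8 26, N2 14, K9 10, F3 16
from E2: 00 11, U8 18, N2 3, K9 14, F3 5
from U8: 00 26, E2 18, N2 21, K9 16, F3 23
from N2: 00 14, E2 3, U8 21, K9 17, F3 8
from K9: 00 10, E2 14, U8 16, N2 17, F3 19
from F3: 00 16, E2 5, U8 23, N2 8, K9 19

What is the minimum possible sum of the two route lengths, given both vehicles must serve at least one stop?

Try each way of splitting the stops between the two vehicles (each non-empty) and, for each split, find the best tour for each vehicle:
  {E2} + {U8, N2, K9, F3}: 22 + 71 = 93
  {U8} + {E2, N2, K9, F3}: 52 + 51 = 103
  {E2, U8} + {N2, K9, F3}: 55 + 51 = 106
  {N2} + {E2, U8, K9, F3}: 28 + 65 = 93
  {E2, N2} + {U8, K9, F3}: 28 + 65 = 93
  {U8, N2} + {E2, K9, F3}: 61 + 45 = 106
  … (15 splits in total)
  {U8, K9} + {E2, N2, F3}: 52 + 38 = 90  ← best
Best: vehicle 1 00 → U8 → K9 → 00 = 52; vehicle 2 00 → E2 → N2 → F3 → 00 = 38; combined 90.

Minimum combined distance: 90 blocks.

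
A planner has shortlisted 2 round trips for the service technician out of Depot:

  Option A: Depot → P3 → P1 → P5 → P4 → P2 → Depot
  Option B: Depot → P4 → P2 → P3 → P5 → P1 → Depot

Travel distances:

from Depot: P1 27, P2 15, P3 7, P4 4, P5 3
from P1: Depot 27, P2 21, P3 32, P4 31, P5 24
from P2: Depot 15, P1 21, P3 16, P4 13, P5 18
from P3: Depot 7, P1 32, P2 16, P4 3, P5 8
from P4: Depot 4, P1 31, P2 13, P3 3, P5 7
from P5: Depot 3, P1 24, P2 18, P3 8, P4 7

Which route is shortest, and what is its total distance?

Option A: 7 + 32 + 24 + 7 + 13 + 15 = 98
Option B: 4 + 13 + 16 + 8 + 24 + 27 = 92

Shortest is Option B, total 92.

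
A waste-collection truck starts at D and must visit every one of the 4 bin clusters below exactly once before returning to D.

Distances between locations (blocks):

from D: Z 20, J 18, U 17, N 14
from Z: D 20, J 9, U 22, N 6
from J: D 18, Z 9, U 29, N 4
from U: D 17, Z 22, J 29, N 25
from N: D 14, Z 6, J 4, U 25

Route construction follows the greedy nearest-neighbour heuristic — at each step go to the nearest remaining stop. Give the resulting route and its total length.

66 blocks along D → N → J → Z → U → D.

At D the remaining stops are N 14, U 17, J 18, Z 20; go to N.
At N the remaining stops are J 4, Z 6, U 25; go to J.
At J the remaining stops are Z 9, U 29; go to Z.
At Z the remaining stops are U 22; go to U.
Return U→D: 17.
Total = 14 + 4 + 9 + 22 + 17 = 66.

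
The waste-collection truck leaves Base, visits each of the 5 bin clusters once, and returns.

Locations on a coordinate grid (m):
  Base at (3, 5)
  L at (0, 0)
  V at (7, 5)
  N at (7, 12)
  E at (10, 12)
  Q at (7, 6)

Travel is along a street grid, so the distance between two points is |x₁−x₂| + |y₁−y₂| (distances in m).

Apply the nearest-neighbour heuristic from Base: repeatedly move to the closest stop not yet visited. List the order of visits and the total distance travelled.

Nearest-neighbour total = 44 m; route Base → V → Q → N → E → L → Base.

At Base the remaining stops are V 4, Q 5, L 8, N 11, E 14; go to V.
At V the remaining stops are Q 1, N 7, E 10, L 12; go to Q.
At Q the remaining stops are N 6, E 9, L 13; go to N.
At N the remaining stops are E 3, L 19; go to E.
At E the remaining stops are L 22; go to L.
Return L→Base: 8.
Total = 4 + 1 + 6 + 3 + 22 + 8 = 44.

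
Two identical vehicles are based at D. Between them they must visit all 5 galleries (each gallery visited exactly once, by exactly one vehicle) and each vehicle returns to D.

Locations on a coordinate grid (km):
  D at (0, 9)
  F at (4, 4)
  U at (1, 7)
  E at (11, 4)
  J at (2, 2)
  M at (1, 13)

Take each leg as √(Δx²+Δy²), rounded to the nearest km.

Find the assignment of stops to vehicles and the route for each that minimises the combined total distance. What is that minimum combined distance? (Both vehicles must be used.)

Try each way of splitting the stops between the two vehicles (each non-empty) and, for each split, find the best tour for each vehicle:
  {F} + {U, E, J, M}: 12 + 33 = 45
  {U} + {F, E, J, M}: 4 + 34 = 38
  {F, U} + {E, J, M}: 12 + 33 = 45
  {E} + {F, U, J, M}: 24 + 23 = 47
  {F, E} + {U, J, M}: 25 + 22 = 47
  {U, E} + {F, J, M}: 24 + 23 = 47
  … (15 splits in total)
  {F, U, E, J} + {M}: 29 + 8 = 37  ← best
Best: vehicle 1 D → F → E → J → U → D = 29; vehicle 2 D → M → D = 8; combined 37.

Minimum combined distance: 37 km.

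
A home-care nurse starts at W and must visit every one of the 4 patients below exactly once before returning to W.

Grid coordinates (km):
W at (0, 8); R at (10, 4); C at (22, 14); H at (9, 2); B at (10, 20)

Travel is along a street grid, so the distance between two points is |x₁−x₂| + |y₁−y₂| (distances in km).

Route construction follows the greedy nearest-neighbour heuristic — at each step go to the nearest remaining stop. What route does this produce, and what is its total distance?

82 km along W → R → H → B → C → W.

From W: distances to unvisited — R=14, H=15, B=22, C=28. Nearest is R (14).
From R: distances to unvisited — H=3, B=16, C=22. Nearest is H (3).
From H: distances to unvisited — B=19, C=25. Nearest is B (19).
From B: distances to unvisited — C=18. Nearest is C (18).
Return C→W: 28.
Total = 14 + 3 + 19 + 18 + 28 = 82.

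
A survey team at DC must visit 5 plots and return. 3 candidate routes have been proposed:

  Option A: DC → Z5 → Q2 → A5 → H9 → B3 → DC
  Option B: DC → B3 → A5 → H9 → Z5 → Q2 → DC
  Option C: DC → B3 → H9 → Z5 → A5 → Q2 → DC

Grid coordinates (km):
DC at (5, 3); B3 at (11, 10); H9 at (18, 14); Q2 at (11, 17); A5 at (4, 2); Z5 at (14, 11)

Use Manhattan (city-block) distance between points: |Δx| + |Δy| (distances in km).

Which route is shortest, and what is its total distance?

Option A: 17 + 9 + 22 + 26 + 11 + 13 = 98
Option B: 13 + 15 + 26 + 7 + 9 + 20 = 90
Option C: 13 + 11 + 7 + 19 + 22 + 20 = 92

90 km — Option B is the shortest.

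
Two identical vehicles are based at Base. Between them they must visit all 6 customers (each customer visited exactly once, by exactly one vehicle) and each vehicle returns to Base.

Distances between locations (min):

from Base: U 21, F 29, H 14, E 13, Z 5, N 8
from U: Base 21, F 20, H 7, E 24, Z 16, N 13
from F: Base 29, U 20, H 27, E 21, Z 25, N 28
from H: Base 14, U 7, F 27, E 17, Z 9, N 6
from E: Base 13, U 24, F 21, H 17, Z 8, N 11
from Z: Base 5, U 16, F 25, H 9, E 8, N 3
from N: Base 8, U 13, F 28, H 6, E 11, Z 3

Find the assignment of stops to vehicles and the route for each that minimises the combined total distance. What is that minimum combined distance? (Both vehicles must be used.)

Minimum combined distance: 85 min.

There are 2^5 − 1 = 31 ways to divide the 6 stops into two non-empty groups. For each, the best each vehicle can do is its own shortest tour through its group:
  {U} + {F, H, E, Z, N}: 42 + 75 = 117
  {F} + {U, H, E, Z, N}: 58 + 58 = 116
  {U, F} + {H, E, Z, N}: 70 + 44 = 114
  {H} + {U, F, E, Z, N}: 28 + 75 = 103
  {U, H} + {F, E, Z, N}: 42 + 69 = 111
  {F, H} + {U, E, Z, N}: 70 + 58 = 128
  … (31 splits in total)
  {Z} + {U, F, H, E, N}: 10 + 75 = 85  ← best
Best: vehicle 1 Base → Z → Base = 10; vehicle 2 Base → E → F → U → H → N → Base = 75; combined 85.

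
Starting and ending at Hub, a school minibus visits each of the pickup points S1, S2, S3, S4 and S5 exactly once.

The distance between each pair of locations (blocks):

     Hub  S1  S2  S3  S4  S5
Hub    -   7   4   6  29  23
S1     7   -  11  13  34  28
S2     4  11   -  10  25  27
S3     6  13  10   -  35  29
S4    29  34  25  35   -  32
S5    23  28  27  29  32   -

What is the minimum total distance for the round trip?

There are 60 distinct closed tours to check (reversals are equivalent).
Hub-S1-S2-S3-S4-S5-Hub: 7+11+10+35+32+23 = 118
Hub-S1-S2-S3-S5-S4-Hub: 7+11+10+29+32+29 = 118
Hub-S1-S2-S4-S3-S5-Hub: 7+11+25+35+29+23 = 130
Hub-S1-S2-S4-S5-S3-Hub: 7+11+25+32+29+6 = 110
Hub-S1-S2-S5-S3-S4-Hub: 7+11+27+29+35+29 = 138
Hub-S1-S2-S5-S4-S3-Hub: 7+11+27+32+35+6 = 118
Hub-S1-S3-S2-S4-S5-Hub: 7+13+10+25+32+23 = 110
Hub-S1-S3-S2-S5-S4-Hub: 7+13+10+27+32+29 = 118
Hub-S1-S3-S4-S2-S5-Hub: 7+13+35+25+27+23 = 130
Hub-S1-S3-S4-S5-S2-Hub: 7+13+35+32+27+4 = 118
Hub-S1-S3-S5-S2-S4-Hub: 7+13+29+27+25+29 = 130
Hub-S1-S3-S5-S4-S2-Hub: 7+13+29+32+25+4 = 110
Hub-S1-S4-S2-S3-S5-Hub: 7+34+25+10+29+23 = 128
Hub-S1-S4-S2-S5-S3-Hub: 7+34+25+27+29+6 = 128
… (46 more)
Hub-S1-S5-S4-S2-S3-Hub: 7+28+32+25+10+6 = 108  ← best
The minimum is 108.
One optimal route: Hub → S1 → S5 → S4 → S2 → S3 → Hub (or its reverse).

108 blocks — the shortest possible round trip.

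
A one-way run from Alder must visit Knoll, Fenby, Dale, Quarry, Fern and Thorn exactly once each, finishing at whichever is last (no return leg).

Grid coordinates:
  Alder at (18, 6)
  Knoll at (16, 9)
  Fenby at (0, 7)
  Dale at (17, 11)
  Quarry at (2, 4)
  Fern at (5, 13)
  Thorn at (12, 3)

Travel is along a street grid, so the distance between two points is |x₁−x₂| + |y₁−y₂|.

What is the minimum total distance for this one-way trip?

Minimum one-way distance = 46.

There are 6! = 720 possible orderings.
Alder → Knoll → Fenby → Dale → Quarry → Fern → Thorn: 5+18+21+22+12+17 = 95
Alder → Knoll → Fenby → Dale → Quarry → Thorn → Fern: 5+18+21+22+11+17 = 94
Alder → Knoll → Fenby → Dale → Fern → Quarry → Thorn: 5+18+21+14+12+11 = 81
Alder → Knoll → Fenby → Dale → Fern → Thorn → Quarry: 5+18+21+14+17+11 = 86
Alder → Knoll → Fenby → Dale → Thorn → Quarry → Fern: 5+18+21+13+11+12 = 80
Alder → Knoll → Fenby → Dale → Thorn → Fern → Quarry: 5+18+21+13+17+12 = 86
Alder → Knoll → Fenby → Quarry → Dale → Fern → Thorn: 5+18+5+22+14+17 = 81
Alder → Knoll → Fenby → Quarry → Dale → Thorn → Fern: 5+18+5+22+13+17 = 80
… (712 more)
Alder → Dale → Knoll → Thorn → Quarry → Fenby → Fern: 6+3+10+11+5+11 = 46  ← best
The minimum is 46.
One shortest path: Alder → Dale → Knoll → Thorn → Quarry → Fenby → Fern.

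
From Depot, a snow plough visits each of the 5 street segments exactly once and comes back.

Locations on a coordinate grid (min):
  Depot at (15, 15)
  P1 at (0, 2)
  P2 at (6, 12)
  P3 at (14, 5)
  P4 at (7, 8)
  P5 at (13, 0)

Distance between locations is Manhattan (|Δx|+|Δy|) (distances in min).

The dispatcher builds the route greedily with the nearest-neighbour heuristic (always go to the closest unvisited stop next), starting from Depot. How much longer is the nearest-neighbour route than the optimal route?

The nearest-neighbour route is 18 min longer than optimal.

From Depot: P3=11, P2=12, P4=15, P5=17, P1=28 → choose P3 (11).
From P3: P5=6, P4=10, P2=15, P1=17 → choose P5 (6).
From P5: P4=14, P1=15, P2=19 → choose P4 (14).
From P4: P2=5, P1=13 → choose P2 (5).
From P2: P1=16 → choose P1 (16).
NN route Depot → P3 → P5 → P4 → P2 → P1 → Depot costs 80.
Optimal: Depot → P2 → P4 → P1 → P5 → P3 → Depot costs 62 (by enumerating all 60 distinct tours).
Excess = 80 − 62 = 18.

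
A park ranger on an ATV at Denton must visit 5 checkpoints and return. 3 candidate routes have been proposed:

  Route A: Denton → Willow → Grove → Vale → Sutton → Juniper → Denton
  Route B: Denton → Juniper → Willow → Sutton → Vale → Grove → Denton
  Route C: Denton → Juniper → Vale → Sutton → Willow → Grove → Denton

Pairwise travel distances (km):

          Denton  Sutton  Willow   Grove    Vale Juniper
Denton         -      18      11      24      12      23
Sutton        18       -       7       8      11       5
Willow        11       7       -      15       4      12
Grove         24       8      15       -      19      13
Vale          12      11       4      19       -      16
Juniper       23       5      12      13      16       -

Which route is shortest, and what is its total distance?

Route A: 11 + 15 + 19 + 11 + 5 + 23 = 84
Route B: 23 + 12 + 7 + 11 + 19 + 24 = 96
Route C: 23 + 16 + 11 + 7 + 15 + 24 = 96

Shortest is Route A, total 84 km.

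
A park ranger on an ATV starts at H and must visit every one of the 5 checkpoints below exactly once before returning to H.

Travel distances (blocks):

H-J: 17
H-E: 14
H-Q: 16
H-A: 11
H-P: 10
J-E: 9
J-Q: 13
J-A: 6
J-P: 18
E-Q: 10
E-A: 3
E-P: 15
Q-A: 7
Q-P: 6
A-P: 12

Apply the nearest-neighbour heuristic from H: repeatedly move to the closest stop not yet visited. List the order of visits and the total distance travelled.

From H: distances to unvisited — P=10, A=11, E=14, Q=16, J=17. Nearest is P (10).
From P: distances to unvisited — Q=6, A=12, E=15, J=18. Nearest is Q (6).
From Q: distances to unvisited — A=7, E=10, J=13. Nearest is A (7).
From A: distances to unvisited — E=3, J=6. Nearest is E (3).
From E: distances to unvisited — J=9. Nearest is J (9).
Return J→H: 17.
Total = 10 + 6 + 7 + 3 + 9 + 17 = 52.

Total distance 52 blocks via the nearest-neighbour route H → P → Q → A → E → J → H.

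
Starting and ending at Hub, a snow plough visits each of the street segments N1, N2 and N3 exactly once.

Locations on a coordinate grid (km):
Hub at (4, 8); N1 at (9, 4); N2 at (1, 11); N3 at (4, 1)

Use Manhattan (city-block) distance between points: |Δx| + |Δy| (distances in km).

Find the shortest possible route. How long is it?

Hub-N1-N2-N3-Hub: 9+15+13+7 = 44
Hub-N1-N3-N2-Hub: 9+8+13+6 = 36
Hub-N2-N1-N3-Hub: 6+15+8+7 = 36
The minimum is 36.
One optimal route: Hub → N1 → N3 → N2 → Hub (or its reverse).

Minimum total distance: 36 km.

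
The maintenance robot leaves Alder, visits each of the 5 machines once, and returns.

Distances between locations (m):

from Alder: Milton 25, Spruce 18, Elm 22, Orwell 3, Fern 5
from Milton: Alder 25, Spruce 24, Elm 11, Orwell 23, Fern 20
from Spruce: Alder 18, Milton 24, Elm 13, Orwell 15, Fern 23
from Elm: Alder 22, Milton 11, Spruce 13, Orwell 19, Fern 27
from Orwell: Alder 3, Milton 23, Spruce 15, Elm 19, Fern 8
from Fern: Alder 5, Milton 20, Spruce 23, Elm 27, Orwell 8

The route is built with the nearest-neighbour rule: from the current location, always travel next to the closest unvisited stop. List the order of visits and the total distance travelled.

Nearest-neighbour total = 73 m; route Alder → Orwell → Fern → Milton → Elm → Spruce → Alder.

Alder → [Orwell:3 / Fern:5 / Spruce:18 / Elm:22 / Milton:25] → Orwell (3)
Orwell → [Fern:8 / Spruce:15 / Elm:19 / Milton:23] → Fern (8)
Fern → [Milton:20 / Spruce:23 / Elm:27] → Milton (20)
Milton → [Elm:11 / Spruce:24] → Elm (11)
Elm → [Spruce:13] → Spruce (13)
Return Spruce→Alder: 18.
Total = 3 + 8 + 20 + 11 + 13 + 18 = 73.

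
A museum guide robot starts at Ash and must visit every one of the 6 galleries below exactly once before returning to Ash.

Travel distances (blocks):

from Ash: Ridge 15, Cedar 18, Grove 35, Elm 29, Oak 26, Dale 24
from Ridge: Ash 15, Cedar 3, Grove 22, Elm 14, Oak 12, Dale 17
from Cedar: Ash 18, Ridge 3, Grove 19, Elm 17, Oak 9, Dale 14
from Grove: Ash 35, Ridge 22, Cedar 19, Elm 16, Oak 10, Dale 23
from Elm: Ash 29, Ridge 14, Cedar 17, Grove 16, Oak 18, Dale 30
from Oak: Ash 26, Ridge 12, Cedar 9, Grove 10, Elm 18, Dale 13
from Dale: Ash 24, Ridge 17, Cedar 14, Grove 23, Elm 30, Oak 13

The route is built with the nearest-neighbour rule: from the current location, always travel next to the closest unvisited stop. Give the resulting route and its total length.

At Ash the remaining stops are Ridge 15, Cedar 18, Dale 24, Oak 26, Elm 29, Grove 35; go to Ridge.
At Ridge the remaining stops are Cedar 3, Oak 12, Elm 14, Dale 17, Grove 22; go to Cedar.
At Cedar the remaining stops are Oak 9, Dale 14, Elm 17, Grove 19; go to Oak.
At Oak the remaining stops are Grove 10, Dale 13, Elm 18; go to Grove.
At Grove the remaining stops are Elm 16, Dale 23; go to Elm.
At Elm the remaining stops are Dale 30; go to Dale.
Return Dale→Ash: 24.
Total = 15 + 3 + 9 + 10 + 16 + 30 + 24 = 107.

Total distance 107 blocks via the nearest-neighbour route Ash → Ridge → Cedar → Oak → Grove → Elm → Dale → Ash.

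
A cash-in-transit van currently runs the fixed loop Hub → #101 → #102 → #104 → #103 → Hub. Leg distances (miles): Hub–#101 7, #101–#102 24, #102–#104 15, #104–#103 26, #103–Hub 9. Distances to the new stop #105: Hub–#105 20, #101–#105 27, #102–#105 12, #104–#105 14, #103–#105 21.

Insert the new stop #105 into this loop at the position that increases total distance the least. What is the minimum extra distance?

Adding 9 miles by placing #105 on the #104–#103 leg.

Insertion cost between consecutive stops i–j is d(i,#105) + d(#105,j) − d(i,j):
  between Hub and #101: 20 + 27 − 7 = 40
  between #101 and #102: 27 + 12 − 24 = 15
  between #102 and #104: 12 + 14 − 15 = 11
  between #104 and #103: 14 + 21 − 26 = 9
  between #103 and Hub: 21 + 20 − 9 = 32
Cheapest insertion is between #104 and #103, adding 9.
New total = 81 + 9 = 90.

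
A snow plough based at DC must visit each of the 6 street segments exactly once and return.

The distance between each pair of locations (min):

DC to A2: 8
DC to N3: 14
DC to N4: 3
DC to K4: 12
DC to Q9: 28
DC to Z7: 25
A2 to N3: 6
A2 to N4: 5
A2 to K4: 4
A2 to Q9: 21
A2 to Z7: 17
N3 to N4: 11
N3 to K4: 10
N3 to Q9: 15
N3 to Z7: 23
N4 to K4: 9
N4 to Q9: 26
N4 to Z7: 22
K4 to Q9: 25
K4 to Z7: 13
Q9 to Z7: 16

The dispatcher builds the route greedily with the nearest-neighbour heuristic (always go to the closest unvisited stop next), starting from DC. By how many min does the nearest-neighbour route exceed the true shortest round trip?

The nearest-neighbour route is 8 min longer than optimal.

From DC: N4=3, A2=8, K4=12, N3=14, Z7=25, Q9=28 → choose N4 (3).
From N4: A2=5, K4=9, N3=11, Z7=22, Q9=26 → choose A2 (5).
From A2: K4=4, N3=6, Z7=17, Q9=21 → choose K4 (4).
From K4: N3=10, Z7=13, Q9=25 → choose N3 (10).
From N3: Q9=15, Z7=23 → choose Q9 (15).
From Q9: Z7=16 → choose Z7 (16).
NN route DC → N4 → A2 → K4 → N3 → Q9 → Z7 → DC costs 78.
Optimal: DC → A2 → N3 → Q9 → Z7 → K4 → N4 → DC costs 70 (by enumerating all 360 distinct tours).
Excess = 78 − 70 = 8.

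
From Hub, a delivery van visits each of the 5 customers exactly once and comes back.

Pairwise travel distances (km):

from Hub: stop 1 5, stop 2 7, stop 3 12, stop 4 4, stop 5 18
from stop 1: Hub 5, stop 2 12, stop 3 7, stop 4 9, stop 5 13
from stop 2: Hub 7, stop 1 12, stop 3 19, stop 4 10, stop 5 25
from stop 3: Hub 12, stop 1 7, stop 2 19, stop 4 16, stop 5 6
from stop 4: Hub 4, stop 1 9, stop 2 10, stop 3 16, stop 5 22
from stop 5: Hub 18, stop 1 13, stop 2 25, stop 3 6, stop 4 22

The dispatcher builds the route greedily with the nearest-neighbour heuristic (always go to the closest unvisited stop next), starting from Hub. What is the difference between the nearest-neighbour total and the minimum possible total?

1 km longer than the optimal tour.

Hub: stop 4=4, stop 1=5, stop 2=7, stop 3=12, stop 5=18 ⇒ stop 4
stop 4: stop 1=9, stop 2=10, stop 3=16, stop 5=22 ⇒ stop 1
stop 1: stop 3=7, stop 2=12, stop 5=13 ⇒ stop 3
stop 3: stop 5=6, stop 2=19 ⇒ stop 5
stop 5: stop 2=25 ⇒ stop 2
NN route Hub → stop 4 → stop 1 → stop 3 → stop 5 → stop 2 → Hub costs 58.
Optimal: Hub → stop 1 → stop 3 → stop 5 → stop 2 → stop 4 → Hub costs 57 (by enumerating all 60 distinct tours).
Excess = 58 − 57 = 1.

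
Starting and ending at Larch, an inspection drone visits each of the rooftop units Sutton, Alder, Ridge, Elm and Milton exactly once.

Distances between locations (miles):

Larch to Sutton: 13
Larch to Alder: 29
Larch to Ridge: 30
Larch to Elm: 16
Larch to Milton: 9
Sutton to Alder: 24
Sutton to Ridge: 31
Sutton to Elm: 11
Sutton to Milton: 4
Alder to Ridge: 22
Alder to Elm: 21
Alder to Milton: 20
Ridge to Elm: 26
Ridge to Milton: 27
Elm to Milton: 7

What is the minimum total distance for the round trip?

There are 60 distinct closed tours to check (reversals are equivalent).
Larch-Sutton-Alder-Ridge-Elm-Milton-Larch: 13+24+22+26+7+9 = 101
Larch-Sutton-Alder-Ridge-Milton-Elm-Larch: 13+24+22+27+7+16 = 109
Larch-Sutton-Alder-Elm-Ridge-Milton-Larch: 13+24+21+26+27+9 = 120
Larch-Sutton-Alder-Elm-Milton-Ridge-Larch: 13+24+21+7+27+30 = 122
Larch-Sutton-Alder-Milton-Ridge-Elm-Larch: 13+24+20+27+26+16 = 126
Larch-Sutton-Alder-Milton-Elm-Ridge-Larch: 13+24+20+7+26+30 = 120
Larch-Sutton-Ridge-Alder-Elm-Milton-Larch: 13+31+22+21+7+9 = 103
Larch-Sutton-Ridge-Alder-Milton-Elm-Larch: 13+31+22+20+7+16 = 109
Larch-Sutton-Ridge-Elm-Alder-Milton-Larch: 13+31+26+21+20+9 = 120
Larch-Sutton-Ridge-Elm-Milton-Alder-Larch: 13+31+26+7+20+29 = 126
Larch-Sutton-Ridge-Milton-Alder-Elm-Larch: 13+31+27+20+21+16 = 128
Larch-Sutton-Ridge-Milton-Elm-Alder-Larch: 13+31+27+7+21+29 = 128
Larch-Sutton-Elm-Alder-Ridge-Milton-Larch: 13+11+21+22+27+9 = 103
Larch-Sutton-Elm-Alder-Milton-Ridge-Larch: 13+11+21+20+27+30 = 122
… (46 more)
Larch-Sutton-Milton-Elm-Alder-Ridge-Larch: 13+4+7+21+22+30 = 97  ← best
The minimum is 97.
One optimal route: Larch → Sutton → Milton → Elm → Alder → Ridge → Larch (or its reverse).

Minimum total distance: 97 miles.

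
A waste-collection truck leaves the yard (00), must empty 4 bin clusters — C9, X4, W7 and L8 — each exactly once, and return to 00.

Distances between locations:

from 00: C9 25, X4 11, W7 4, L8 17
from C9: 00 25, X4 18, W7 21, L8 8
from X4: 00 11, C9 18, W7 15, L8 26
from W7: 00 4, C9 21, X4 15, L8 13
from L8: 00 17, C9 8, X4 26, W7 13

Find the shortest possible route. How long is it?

54 — the shortest possible round trip.

00→C9→X4→W7→L8→00: 25+18+15+13+17 = 88
00→C9→X4→L8→W7→00: 25+18+26+13+4 = 86
00→C9→W7→X4→L8→00: 25+21+15+26+17 = 104
00→C9→W7→L8→X4→00: 25+21+13+26+11 = 96
00→C9→L8→X4→W7→00: 25+8+26+15+4 = 78
00→C9→L8→W7→X4→00: 25+8+13+15+11 = 72
00→X4→C9→W7→L8→00: 11+18+21+13+17 = 80
00→X4→C9→L8→W7→00: 11+18+8+13+4 = 54
00→X4→W7→C9→L8→00: 11+15+21+8+17 = 72
00→X4→L8→C9→W7→00: 11+26+8+21+4 = 70
00→W7→C9→X4→L8→00: 4+21+18+26+17 = 86
00→W7→X4→C9→L8→00: 4+15+18+8+17 = 62
The minimum is 54.
One optimal route: 00 → X4 → C9 → L8 → W7 → 00 (or its reverse).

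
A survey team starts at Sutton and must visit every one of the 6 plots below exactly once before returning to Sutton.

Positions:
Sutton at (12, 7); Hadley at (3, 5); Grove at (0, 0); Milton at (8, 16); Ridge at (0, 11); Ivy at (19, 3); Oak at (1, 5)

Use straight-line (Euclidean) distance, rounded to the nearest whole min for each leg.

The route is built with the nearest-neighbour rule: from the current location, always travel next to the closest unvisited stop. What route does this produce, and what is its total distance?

At Sutton the remaining stops are Ivy 8, Hadley 9, Milton 10, Oak 11, Ridge 13, Grove 14; go to Ivy.
At Ivy the remaining stops are Hadley 16, Milton 17, Oak 18, Grove 19, Ridge 21; go to Hadley.
At Hadley the remaining stops are Oak 2, Grove 6, Ridge 7, Milton 12; go to Oak.
At Oak the remaining stops are Grove 5, Ridge 6, Milton 13; go to Grove.
At Grove the remaining stops are Ridge 11, Milton 18; go to Ridge.
At Ridge the remaining stops are Milton 9; go to Milton.
Return Milton→Sutton: 10.
Total = 8 + 16 + 2 + 5 + 11 + 9 + 10 = 61.

Total distance 61 min via the nearest-neighbour route Sutton → Ivy → Hadley → Oak → Grove → Ridge → Milton → Sutton.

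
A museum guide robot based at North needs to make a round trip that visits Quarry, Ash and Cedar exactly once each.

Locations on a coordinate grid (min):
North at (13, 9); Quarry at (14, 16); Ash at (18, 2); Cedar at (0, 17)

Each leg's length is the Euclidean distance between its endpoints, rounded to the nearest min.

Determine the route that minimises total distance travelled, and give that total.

North→Quarry→Ash→Cedar→North: 7+15+23+15 = 60
North→Quarry→Cedar→Ash→North: 7+14+23+9 = 53
North→Ash→Quarry→Cedar→North: 9+15+14+15 = 53
The minimum is 53.
One optimal route: North → Quarry → Cedar → Ash → North (or its reverse).

Minimum total distance: 53 min.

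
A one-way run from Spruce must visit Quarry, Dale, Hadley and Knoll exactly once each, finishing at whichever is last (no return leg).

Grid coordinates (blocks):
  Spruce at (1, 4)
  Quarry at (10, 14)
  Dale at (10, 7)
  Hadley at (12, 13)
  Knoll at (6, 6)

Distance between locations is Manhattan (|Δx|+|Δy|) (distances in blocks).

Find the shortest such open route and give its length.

There are 4! = 24 possible orderings.
Spruce→Quarry→Dale→Hadley→Knoll: 19+7+8+13 = 47
Spruce→Quarry→Dale→Knoll→Hadley: 19+7+5+13 = 44
Spruce→Quarry→Hadley→Dale→Knoll: 19+3+8+5 = 35
Spruce→Quarry→Hadley→Knoll→Dale: 19+3+13+5 = 40
Spruce→Quarry→Knoll→Dale→Hadley: 19+12+5+8 = 44
Spruce→Quarry→Knoll→Hadley→Dale: 19+12+13+8 = 52
Spruce→Dale→Quarry→Hadley→Knoll: 12+7+3+13 = 35
Spruce→Dale→Quarry→Knoll→Hadley: 12+7+12+13 = 44
Spruce→Dale→Hadley→Quarry→Knoll: 12+8+3+12 = 35
Spruce→Dale→Hadley→Knoll→Quarry: 12+8+13+12 = 45
Spruce→Dale→Knoll→Quarry→Hadley: 12+5+12+3 = 32
Spruce→Dale→Knoll→Hadley→Quarry: 12+5+13+3 = 33
Spruce→Hadley→Quarry→Dale→Knoll: 20+3+7+5 = 35
Spruce→Hadley→Quarry→Knoll→Dale: 20+3+12+5 = 40
… (10 more)
Spruce→Knoll→Dale→Quarry→Hadley: 7+5+7+3 = 22  ← best
The minimum is 22.
One shortest path: Spruce → Knoll → Dale → Quarry → Hadley.

Minimum one-way distance = 22 blocks.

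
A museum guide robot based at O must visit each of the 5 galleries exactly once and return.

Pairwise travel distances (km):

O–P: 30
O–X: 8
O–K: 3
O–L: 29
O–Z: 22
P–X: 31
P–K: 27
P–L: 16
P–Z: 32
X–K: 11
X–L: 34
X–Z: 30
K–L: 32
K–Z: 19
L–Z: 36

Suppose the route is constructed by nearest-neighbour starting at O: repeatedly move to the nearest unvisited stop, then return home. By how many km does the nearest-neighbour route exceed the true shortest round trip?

9 km longer than the optimal tour.

O: K=3, X=8, Z=22, L=29, P=30 ⇒ K
K: X=11, Z=19, P=27, L=32 ⇒ X
X: Z=30, P=31, L=34 ⇒ Z
Z: P=32, L=36 ⇒ P
P: L=16 ⇒ L
NN route O → K → X → Z → P → L → O costs 121.
Optimal: O → X → L → P → Z → K → O costs 112 (by enumerating all 60 distinct tours).
Excess = 121 − 112 = 9.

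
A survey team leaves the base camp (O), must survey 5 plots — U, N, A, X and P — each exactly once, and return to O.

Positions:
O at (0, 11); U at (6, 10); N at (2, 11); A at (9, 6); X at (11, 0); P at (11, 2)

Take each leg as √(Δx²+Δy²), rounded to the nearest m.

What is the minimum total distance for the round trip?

O - U - N - A - X - P - O: 6+4+9+6+2+14 = 41
O - U - N - A - P - X - O: 6+4+9+4+2+16 = 41
O - U - N - X - A - P - O: 6+4+14+6+4+14 = 48
O - U - N - X - P - A - O: 6+4+14+2+4+10 = 40
O - U - N - P - A - X - O: 6+4+13+4+6+16 = 49
O - U - N - P - X - A - O: 6+4+13+2+6+10 = 41
O - U - A - N - X - P - O: 6+5+9+14+2+14 = 50
O - U - A - N - P - X - O: 6+5+9+13+2+16 = 51
O - U - A - X - N - P - O: 6+5+6+14+13+14 = 58
O - U - A - X - P - N - O: 6+5+6+2+13+2 = 34
O - U - A - P - N - X - O: 6+5+4+13+14+16 = 58
O - U - A - P - X - N - O: 6+5+4+2+14+2 = 33
O - U - X - N - A - P - O: 6+11+14+9+4+14 = 58
O - U - X - N - P - A - O: 6+11+14+13+4+10 = 58
… (46 more)
The minimum is 33.
One optimal route: O → U → A → P → X → N → O (or its reverse).

33 m — the shortest possible round trip.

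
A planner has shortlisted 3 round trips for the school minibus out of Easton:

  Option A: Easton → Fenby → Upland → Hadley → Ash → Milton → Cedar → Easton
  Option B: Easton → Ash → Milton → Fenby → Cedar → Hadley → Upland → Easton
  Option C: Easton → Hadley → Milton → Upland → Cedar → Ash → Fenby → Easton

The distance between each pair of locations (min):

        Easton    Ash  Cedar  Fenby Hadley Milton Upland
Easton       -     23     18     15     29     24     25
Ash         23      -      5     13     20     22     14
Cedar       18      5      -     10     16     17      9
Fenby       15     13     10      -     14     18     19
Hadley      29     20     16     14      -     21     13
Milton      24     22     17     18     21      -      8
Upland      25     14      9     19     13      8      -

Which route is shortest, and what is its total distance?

Shortest is Option C, total 100 min.

Option A: 15 + 19 + 13 + 20 + 22 + 17 + 18 = 124
Option B: 23 + 22 + 18 + 10 + 16 + 13 + 25 = 127
Option C: 29 + 21 + 8 + 9 + 5 + 13 + 15 = 100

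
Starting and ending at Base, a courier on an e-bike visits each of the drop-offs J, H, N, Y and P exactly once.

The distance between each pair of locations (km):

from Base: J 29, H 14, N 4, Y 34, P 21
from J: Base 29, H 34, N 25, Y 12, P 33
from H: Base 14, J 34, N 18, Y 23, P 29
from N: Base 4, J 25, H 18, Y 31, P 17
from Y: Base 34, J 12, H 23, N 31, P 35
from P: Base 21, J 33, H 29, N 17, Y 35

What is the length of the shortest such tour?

There are 60 distinct closed tours to check (reversals are equivalent).
Base-J-H-N-Y-P-Base: 29+34+18+31+35+21 = 168
Base-J-H-N-P-Y-Base: 29+34+18+17+35+34 = 167
Base-J-H-Y-N-P-Base: 29+34+23+31+17+21 = 155
Base-J-H-Y-P-N-Base: 29+34+23+35+17+4 = 142
Base-J-H-P-N-Y-Base: 29+34+29+17+31+34 = 174
Base-J-H-P-Y-N-Base: 29+34+29+35+31+4 = 162
Base-J-N-H-Y-P-Base: 29+25+18+23+35+21 = 151
Base-J-N-H-P-Y-Base: 29+25+18+29+35+34 = 170
Base-J-N-Y-H-P-Base: 29+25+31+23+29+21 = 158
Base-J-N-Y-P-H-Base: 29+25+31+35+29+14 = 163
Base-J-N-P-H-Y-Base: 29+25+17+29+23+34 = 157
Base-J-N-P-Y-H-Base: 29+25+17+35+23+14 = 143
Base-J-Y-H-N-P-Base: 29+12+23+18+17+21 = 120
Base-J-Y-H-P-N-Base: 29+12+23+29+17+4 = 114
… (46 more)
Base-H-Y-J-P-N-Base: 14+23+12+33+17+4 = 103  ← best
The minimum is 103.
One optimal route: Base → H → Y → J → P → N → Base (or its reverse).

Shortest round trip = 103 km.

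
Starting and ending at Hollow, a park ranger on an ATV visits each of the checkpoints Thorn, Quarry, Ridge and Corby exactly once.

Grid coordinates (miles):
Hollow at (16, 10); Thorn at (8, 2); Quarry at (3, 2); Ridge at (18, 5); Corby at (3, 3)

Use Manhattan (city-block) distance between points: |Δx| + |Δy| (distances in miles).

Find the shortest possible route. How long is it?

Shortest round trip = 46 miles.

There are 12 distinct closed tours to check (reversals are equivalent).
Hollow - Thorn - Quarry - Ridge - Corby - Hollow: 16+5+18+17+20 = 76
Hollow - Thorn - Quarry - Corby - Ridge - Hollow: 16+5+1+17+7 = 46
Hollow - Thorn - Ridge - Quarry - Corby - Hollow: 16+13+18+1+20 = 68
Hollow - Thorn - Ridge - Corby - Quarry - Hollow: 16+13+17+1+21 = 68
Hollow - Thorn - Corby - Quarry - Ridge - Hollow: 16+6+1+18+7 = 48
Hollow - Thorn - Corby - Ridge - Quarry - Hollow: 16+6+17+18+21 = 78
Hollow - Quarry - Thorn - Ridge - Corby - Hollow: 21+5+13+17+20 = 76
Hollow - Quarry - Thorn - Corby - Ridge - Hollow: 21+5+6+17+7 = 56
Hollow - Quarry - Ridge - Thorn - Corby - Hollow: 21+18+13+6+20 = 78
Hollow - Quarry - Corby - Thorn - Ridge - Hollow: 21+1+6+13+7 = 48
Hollow - Ridge - Thorn - Quarry - Corby - Hollow: 7+13+5+1+20 = 46
Hollow - Ridge - Quarry - Thorn - Corby - Hollow: 7+18+5+6+20 = 56
The minimum is 46.
One optimal route: Hollow → Thorn → Quarry → Corby → Ridge → Hollow (or its reverse).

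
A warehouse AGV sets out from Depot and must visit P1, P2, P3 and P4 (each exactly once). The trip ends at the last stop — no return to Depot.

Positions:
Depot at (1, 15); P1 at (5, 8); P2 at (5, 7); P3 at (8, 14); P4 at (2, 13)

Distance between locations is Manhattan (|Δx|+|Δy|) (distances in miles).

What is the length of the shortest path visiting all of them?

There are 4! = 24 possible orderings.
Depot - P1 - P2 - P3 - P4: 11+1+10+7 = 29
Depot - P1 - P2 - P4 - P3: 11+1+9+7 = 28
Depot - P1 - P3 - P2 - P4: 11+9+10+9 = 39
Depot - P1 - P3 - P4 - P2: 11+9+7+9 = 36
Depot - P1 - P4 - P2 - P3: 11+8+9+10 = 38
Depot - P1 - P4 - P3 - P2: 11+8+7+10 = 36
Depot - P2 - P1 - P3 - P4: 12+1+9+7 = 29
Depot - P2 - P1 - P4 - P3: 12+1+8+7 = 28
Depot - P2 - P3 - P1 - P4: 12+10+9+8 = 39
Depot - P2 - P3 - P4 - P1: 12+10+7+8 = 37
Depot - P2 - P4 - P1 - P3: 12+9+8+9 = 38
Depot - P2 - P4 - P3 - P1: 12+9+7+9 = 37
Depot - P3 - P1 - P2 - P4: 8+9+1+9 = 27
Depot - P3 - P1 - P4 - P2: 8+9+8+9 = 34
… (10 more)
Depot - P4 - P3 - P1 - P2: 3+7+9+1 = 20  ← best
The minimum is 20.
One shortest path: Depot → P4 → P3 → P1 → P2.

Minimum one-way distance = 20 miles.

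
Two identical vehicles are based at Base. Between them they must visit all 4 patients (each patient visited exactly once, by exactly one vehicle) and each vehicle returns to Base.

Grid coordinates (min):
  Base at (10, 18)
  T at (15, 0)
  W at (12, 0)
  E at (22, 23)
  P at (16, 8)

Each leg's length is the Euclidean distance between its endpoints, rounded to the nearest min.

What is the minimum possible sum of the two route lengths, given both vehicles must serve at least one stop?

Try each way of splitting the stops between the two vehicles (each non-empty) and, for each split, find the best tour for each vehicle:
  {T} + {W, E, P}: 38 + 56 = 94
  {W} + {T, E, P}: 36 + 56 = 92
  {T, W} + {E, P}: 40 + 41 = 81
  {E} + {T, W, P}: 26 + 41 = 67
  {T, E} + {W, P}: 56 + 39 = 95
  {W, E} + {T, P}: 56 + 39 = 95
  … (7 splits in total)
Best: vehicle 1 Base → E → Base = 26; vehicle 2 Base → W → T → P → Base = 41; combined 67.

67 min — the smallest possible combined total.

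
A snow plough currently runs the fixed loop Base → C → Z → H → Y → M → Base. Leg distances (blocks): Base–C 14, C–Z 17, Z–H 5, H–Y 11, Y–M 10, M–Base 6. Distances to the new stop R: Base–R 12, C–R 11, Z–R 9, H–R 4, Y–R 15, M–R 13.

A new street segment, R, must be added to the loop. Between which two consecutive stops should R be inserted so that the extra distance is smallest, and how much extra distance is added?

Insertion cost between consecutive stops i–j is d(i,R) + d(R,j) − d(i,j):
  between Base and C: 12 + 11 − 14 = 9
  between C and Z: 11 + 9 − 17 = 3
  between Z and H: 9 + 4 − 5 = 8
  between H and Y: 4 + 15 − 11 = 8
  between Y and M: 15 + 13 − 10 = 18
  between M and Base: 13 + 12 − 6 = 19
Cheapest insertion is between C and Z, adding 3.
New total = 63 + 3 = 66.

+3 blocks — insert R between C and Z.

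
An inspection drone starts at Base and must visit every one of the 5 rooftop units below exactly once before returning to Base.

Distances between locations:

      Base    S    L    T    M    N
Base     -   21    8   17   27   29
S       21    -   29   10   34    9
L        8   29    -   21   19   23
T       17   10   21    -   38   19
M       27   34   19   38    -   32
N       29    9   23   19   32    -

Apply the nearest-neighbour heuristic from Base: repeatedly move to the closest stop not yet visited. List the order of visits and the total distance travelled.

Base → [L:8 / T:17 / S:21 / M:27 / N:29] → L (8)
L → [M:19 / T:21 / N:23 / S:29] → M (19)
M → [N:32 / S:34 / T:38] → N (32)
N → [S:9 / T:19] → S (9)
S → [T:10] → T (10)
Return T→Base: 17.
Total = 8 + 19 + 32 + 9 + 10 + 17 = 95.

Total distance 95 via the nearest-neighbour route Base → L → M → N → S → T → Base.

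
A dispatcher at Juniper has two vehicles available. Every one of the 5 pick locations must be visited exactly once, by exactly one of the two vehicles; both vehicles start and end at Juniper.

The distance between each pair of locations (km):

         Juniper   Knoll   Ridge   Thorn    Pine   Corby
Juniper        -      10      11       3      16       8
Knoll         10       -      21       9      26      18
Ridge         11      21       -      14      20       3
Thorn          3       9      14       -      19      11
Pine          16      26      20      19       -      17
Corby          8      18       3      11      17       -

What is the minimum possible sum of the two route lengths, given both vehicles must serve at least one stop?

Check every non-empty split of the stops between the two vehicles; for each half take its own optimal tour:
  {Knoll} + {Ridge, Thorn, Pine, Corby}: 20 + 53 = 73
  {Ridge} + {Knoll, Thorn, Pine, Corby}: 22 + 63 = 85
  {Knoll, Ridge} + {Thorn, Pine, Corby}: 42 + 47 = 89
  {Thorn} + {Knoll, Ridge, Pine, Corby}: 6 + 67 = 73
  {Knoll, Thorn} + {Ridge, Pine, Corby}: 22 + 47 = 69
  {Ridge, Thorn} + {Knoll, Pine, Corby}: 28 + 61 = 89
  … (15 splits in total)
Best: vehicle 1 Juniper → Knoll → Thorn → Juniper = 22; vehicle 2 Juniper → Ridge → Corby → Pine → Juniper = 47; combined 69.

Minimum combined distance: 69 km.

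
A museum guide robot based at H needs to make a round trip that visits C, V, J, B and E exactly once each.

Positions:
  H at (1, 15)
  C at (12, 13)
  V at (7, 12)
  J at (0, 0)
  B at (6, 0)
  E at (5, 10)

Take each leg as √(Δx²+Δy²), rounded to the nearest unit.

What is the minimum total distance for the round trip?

With 5 stops there are 5!/2 = 60 distinct round trips (a route and its reverse cost the same).
H→C→V→J→B→E→H: 11+5+14+6+10+6 = 52
H→C→V→J→E→B→H: 11+5+14+11+10+16 = 67
H→C→V→B→J→E→H: 11+5+12+6+11+6 = 51
H→C→V→B→E→J→H: 11+5+12+10+11+15 = 64
H→C→V→E→J→B→H: 11+5+3+11+6+16 = 52
H→C→V→E→B→J→H: 11+5+3+10+6+15 = 50
H→C→J→V→B→E→H: 11+18+14+12+10+6 = 71
H→C→J→V→E→B→H: 11+18+14+3+10+16 = 72
H→C→J→B→V→E→H: 11+18+6+12+3+6 = 56
H→C→J→B→E→V→H: 11+18+6+10+3+7 = 55
H→C→J→E→V→B→H: 11+18+11+3+12+16 = 71
H→C→J→E→B→V→H: 11+18+11+10+12+7 = 69
H→C→B→V→J→E→H: 11+14+12+14+11+6 = 68
H→C→B→V→E→J→H: 11+14+12+3+11+15 = 66
… (46 more)
H→V→C→B→J→E→H: 7+5+14+6+11+6 = 49  ← best
The minimum is 49.
One optimal route: H → V → C → B → J → E → H (or its reverse).

Shortest round trip = 49.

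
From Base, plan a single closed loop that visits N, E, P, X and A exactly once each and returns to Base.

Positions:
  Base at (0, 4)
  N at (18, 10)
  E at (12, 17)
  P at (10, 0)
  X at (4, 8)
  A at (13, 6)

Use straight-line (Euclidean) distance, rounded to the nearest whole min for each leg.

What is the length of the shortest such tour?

There are 60 distinct closed tours to check (reversals are equivalent).
Base - N - E - P - X - A - Base: 19+9+17+10+9+13 = 77
Base - N - E - P - A - X - Base: 19+9+17+7+9+6 = 67
Base - N - E - X - P - A - Base: 19+9+12+10+7+13 = 70
Base - N - E - X - A - P - Base: 19+9+12+9+7+11 = 67
Base - N - E - A - P - X - Base: 19+9+11+7+10+6 = 62
Base - N - E - A - X - P - Base: 19+9+11+9+10+11 = 69
Base - N - P - E - X - A - Base: 19+13+17+12+9+13 = 83
Base - N - P - E - A - X - Base: 19+13+17+11+9+6 = 75
Base - N - P - X - E - A - Base: 19+13+10+12+11+13 = 78
Base - N - P - X - A - E - Base: 19+13+10+9+11+18 = 80
Base - N - P - A - E - X - Base: 19+13+7+11+12+6 = 68
Base - N - P - A - X - E - Base: 19+13+7+9+12+18 = 78
Base - N - X - E - P - A - Base: 19+14+12+17+7+13 = 82
Base - N - X - E - A - P - Base: 19+14+12+11+7+11 = 74
… (46 more)
Base - P - A - N - E - X - Base: 11+7+6+9+12+6 = 51  ← best
The minimum is 51.
One optimal route: Base → P → A → N → E → X → Base (or its reverse).

51 min — the shortest possible round trip.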